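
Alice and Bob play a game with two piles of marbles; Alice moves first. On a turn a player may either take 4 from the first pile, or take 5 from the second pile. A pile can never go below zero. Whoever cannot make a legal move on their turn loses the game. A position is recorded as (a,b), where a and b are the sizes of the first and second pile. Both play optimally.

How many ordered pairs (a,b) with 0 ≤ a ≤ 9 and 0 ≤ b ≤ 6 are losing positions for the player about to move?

Positions with no move are L. A position that does have a move is losing for the player to move precisely when every available move leads to a winning position for the opponent. Fill in the labels:
Every move lowers a or b (never raises either), so fill the grid row by row in increasing a, and left to right within a row: each cell's successors are then already labelled.
      b=0  b=1  b=2  b=3  b=4  b=5  b=6
a=0:    L    L    L    L    L    W    W
a=1:    L    L    L    L    L    W    W
a=2:    L    L    L    L    L    W    W
a=3:    L    L    L    L    L    W    W
a=4:    W    W    W    W    W    L    L
a=5:    W    W    W    W    W    L    L
a=6:    W    W    W    W    W    L    L
a=7:    W    W    W    W    W    L    L
a=8:    L    L    L    L    L    W    W
a=9:    L    L    L    L    L    W    W
Cells with no legal move (terminal, hence L): (0,0), (0,1), (0,2), (0,3), (0,4), (1,0), (1,1), (1,2), (1,3), (1,4), (2,0), (2,1), (2,2), (2,3), (2,4), (3,0), (3,1), (3,2), (3,3), (3,4).
The remaining L cells, each justified by listing all of its moves:
(4,5): only reaches (0,5)(W), (4,0)(W), all W → L
(4,6): only reaches (0,6)(W), (4,1)(W), all W → L
(5,5): only reaches (1,5)(W), (5,0)(W), all W → L
(5,6): only reaches (1,6)(W), (5,1)(W), all W → L
(6,5): only reaches (2,5)(W), (6,0)(W), all W → L
(6,6): only reaches (2,6)(W), (6,1)(W), all W → L
(7,5): only reaches (3,5)(W), (7,0)(W), all W → L
(7,6): only reaches (3,6)(W), (7,1)(W), all W → L
(8,0): only reaches (4,0)(W), which is W → L
(8,1): only reaches (4,1)(W), which is W → L
(8,2): only reaches (4,2)(W), which is W → L
(8,3): only reaches (4,3)(W), which is W → L
(8,4): only reaches (4,4)(W), which is W → L
(9,0): only reaches (5,0)(W), which is W → L
(9,1): only reaches (5,1)(W), which is W → L
(9,2): only reaches (5,2)(W), which is W → L
(9,3): only reaches (5,3)(W), which is W → L
(9,4): only reaches (5,4)(W), which is W → L
Every other cell has at least one move into one of the L cells above, so it is W.
L cells per row: a=0: 5, a=1: 5, a=2: 5, a=3: 5, a=4: 2, a=5: 2, a=6: 2, a=7: 2, a=8: 5, a=9: 5; total 38.

38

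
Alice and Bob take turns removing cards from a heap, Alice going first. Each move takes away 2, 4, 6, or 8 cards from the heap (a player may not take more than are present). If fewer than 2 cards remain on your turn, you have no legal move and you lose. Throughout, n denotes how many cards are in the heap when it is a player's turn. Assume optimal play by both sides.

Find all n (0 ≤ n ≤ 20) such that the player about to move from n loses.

0, 1, 10, 11, 20

Compute win/loss labels from the base case upward. A position with no move is L. Any other position is W if it can reach an L in one move, else L.
n=0: no move → L
n=1: no move → L
n=2: →0(L), so W
n=3: →1(L), so W
n=4: →0(L), so W
n=5: →1(L), so W
n=6: →0(L), so W
n=7: →1(L), so W
n=8: →0(L), so W
n=9: →1(L), so W
n=10: →8(W), 6(W), 4(W), 2(W) — all W, so L
n=11: →9(W), 7(W), 5(W), 3(W) — all W, so L
n=12: →10(L), so W
n=13: →11(L), so W
n=14: →10(L), so W
n=15: →11(L), so W
n=16: →10(L), so W
n=17: →11(L), so W
n=18: →10(L), so W
n=19: →11(L), so W
n=20: →18(W), 16(W), 14(W), 12(W) — all W, so L
The losing starting values of n are exactly the entries labelled L in this table (5 of them).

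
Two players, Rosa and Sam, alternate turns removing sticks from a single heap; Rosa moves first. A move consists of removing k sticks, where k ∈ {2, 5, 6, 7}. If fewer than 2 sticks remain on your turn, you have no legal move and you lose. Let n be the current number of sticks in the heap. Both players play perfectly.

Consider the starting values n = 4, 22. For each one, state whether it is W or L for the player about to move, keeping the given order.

Positions with no move are L. A position that does have a move is losing for the player to move precisely when every available move leads to a winning position for the opponent. Fill in the labels:
n=0: no move → L
n=1: no move → L
n=2: can move to 0, which is L ⇒ W
n=3: can move to 1, which is L ⇒ W
n=4: the only move is to 2(W), a W ⇒ L
n=5: can move to 0, which is L ⇒ W
n=6: can move to 4, which is L ⇒ W
n=7: can move to 1, which is L ⇒ W
n=8: can move to 1, which is L ⇒ W
n=9: can move to 4, which is L ⇒ W
n=10: can move to 4, which is L ⇒ W
n=11: can move to 4, which is L ⇒ W
n=12: moves to 10(W), 7(W), 6(W), 5(W); every one is W ⇒ L
n=13: moves to 11(W), 8(W), 7(W), 6(W); every one is W ⇒ L
n=14: can move to 12, which is L ⇒ W
n=15: can move to 13, which is L ⇒ W
n=16: moves to 14(W), 11(W), 10(W), 9(W); every one is W ⇒ L
n=17: can move to 12, which is L ⇒ W
n=18: can move to 16, which is L ⇒ W
n=19: can move to 13, which is L ⇒ W
n=20: can move to 13, which is L ⇒ W
n=21: can move to 16, which is L ⇒ W
n=22: can move to 16, which is L ⇒ W

4: L, 22: W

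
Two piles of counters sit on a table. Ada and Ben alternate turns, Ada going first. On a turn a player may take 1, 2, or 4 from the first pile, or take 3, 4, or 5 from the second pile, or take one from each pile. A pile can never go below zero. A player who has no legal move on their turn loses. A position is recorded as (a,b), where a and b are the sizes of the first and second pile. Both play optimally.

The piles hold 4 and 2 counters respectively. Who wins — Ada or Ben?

Use the standard recursion: the mover loses at a terminal position; elsewhere, the mover wins exactly when some move hands the opponent an L position.
No move ever increases a pile, so every position that can arise here has a ≤ 4 and b ≤ 2; it is enough to label the cells with 0 ≤ a ≤ 4 and 0 ≤ b ≤ 2.
Every move lowers a or b (never raises either), so fill the grid row by row in increasing a, and left to right within a row: each cell's successors are then already labelled.
      b=0  b=1  b=2
a=0:    L    L    L
a=1:    W    W    W
a=2:    W    W    W
a=3:    L    L    L
a=4:    W    W    W
Cells with no legal move (terminal, hence L): (0,0), (0,1), (0,2).
The remaining L cells, each justified by listing all of its moves:
(3,0): →(2,0)(W), (1,0)(W) — all W, so L
(3,1): →(2,1)(W), (1,1)(W), (2,0)(W) — all W, so L
(3,2): →(2,2)(W), (1,2)(W), (2,1)(W) — all W, so L
Every other cell has at least one move into one of the L cells above, so it is W.
From (4,2) Ada can move to (3,2), reaching an L position.

Ada wins.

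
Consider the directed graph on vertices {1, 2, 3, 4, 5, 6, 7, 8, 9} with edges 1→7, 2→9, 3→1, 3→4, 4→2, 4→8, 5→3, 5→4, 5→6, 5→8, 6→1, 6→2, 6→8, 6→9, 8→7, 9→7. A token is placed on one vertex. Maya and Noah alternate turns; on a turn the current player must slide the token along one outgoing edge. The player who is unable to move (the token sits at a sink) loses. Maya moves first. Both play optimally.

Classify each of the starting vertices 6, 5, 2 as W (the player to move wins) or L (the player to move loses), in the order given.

6: W, 5: W, 2: L

Build the W/L table. Terminal = L. A non-terminal position is W if it has a move to some L; otherwise it is L.
Every edge goes from a vertex to one that appears earlier in the order 7, 9, 8, 2, 4, 1, 3, 6, 5, so processing vertices in that order labels each vertex after all of its successors.
7: no outgoing edge → L
9: can move to 7, which is L ⇒ W
8: can move to 7, which is L ⇒ W
2: the only move is to 9(W), a W ⇒ L
4: can move to 2, which is L ⇒ W
1: can move to 7, which is L ⇒ W
3: moves to 1(W), 4(W); every one is W ⇒ L
6: can move to 2, which is L ⇒ W
5: can move to 3, which is L ⇒ W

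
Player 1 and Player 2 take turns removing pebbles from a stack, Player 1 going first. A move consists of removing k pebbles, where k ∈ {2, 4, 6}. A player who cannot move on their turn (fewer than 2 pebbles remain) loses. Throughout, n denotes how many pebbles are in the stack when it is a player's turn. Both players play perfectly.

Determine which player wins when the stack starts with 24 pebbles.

Build the W/L table. Terminal = L. A non-terminal position is W if it has a move to some L; otherwise it is L.
n=0: no move → L
n=1: no move → L
n=2: can move to 0, which is L ⇒ W
n=3: can move to 1, which is L ⇒ W
n=4: can move to 0, which is L ⇒ W
n=5: can move to 1, which is L ⇒ W
n=6: can move to 0, which is L ⇒ W
n=7: can move to 1, which is L ⇒ W
n=8: moves to 6(W), 4(W), 2(W); every one is W ⇒ L
n=9: moves to 7(W), 5(W), 3(W); every one is W ⇒ L
n=10: can move to 8, which is L ⇒ W
n=11: can move to 9, which is L ⇒ W
n=12: can move to 8, which is L ⇒ W
n=13: can move to 9, which is L ⇒ W
n=14: can move to 8, which is L ⇒ W
n=15: can move to 9, which is L ⇒ W
n=16: moves to 14(W), 12(W), 10(W); every one is W ⇒ L
n=17: moves to 15(W), 13(W), 11(W); every one is W ⇒ L
n=18: can move to 16, which is L ⇒ W
n=19: can move to 17, which is L ⇒ W
n=20: can move to 16, which is L ⇒ W
n=21: can move to 17, which is L ⇒ W
n=22: can move to 16, which is L ⇒ W
n=23: can move to 17, which is L ⇒ W
n=24: moves to 22(W), 20(W), 18(W); every one is W ⇒ L
The starting position 24 is L: whatever Player 1 does, the opponent receives a W position.

Player 2 wins.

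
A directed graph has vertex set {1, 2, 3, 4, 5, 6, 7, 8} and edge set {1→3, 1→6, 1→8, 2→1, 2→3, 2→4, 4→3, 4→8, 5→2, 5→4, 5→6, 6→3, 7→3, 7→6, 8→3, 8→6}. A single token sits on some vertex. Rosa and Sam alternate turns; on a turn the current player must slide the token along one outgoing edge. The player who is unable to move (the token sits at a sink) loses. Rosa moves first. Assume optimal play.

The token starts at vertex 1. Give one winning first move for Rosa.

Use the standard recursion: the mover loses at a terminal position; elsewhere, the mover wins exactly when some move hands the opponent an L position.
Every edge goes from a vertex to one that appears earlier in the order 3, 6, 7, 8, 1, 4, 2, 5, so processing vertices in that order labels each vertex after all of its successors.
3: no outgoing edge → L
6: →3(L), so W
7: →3(L), so W
8: →3(L), so W
1: →3(L), so W
4: →3(L), so W
2: →3(L), so W
5: →2(W), 4(W), 6(W) — all W, so L
From 1, the L positions reachable in one move are: 3.

Move to 3.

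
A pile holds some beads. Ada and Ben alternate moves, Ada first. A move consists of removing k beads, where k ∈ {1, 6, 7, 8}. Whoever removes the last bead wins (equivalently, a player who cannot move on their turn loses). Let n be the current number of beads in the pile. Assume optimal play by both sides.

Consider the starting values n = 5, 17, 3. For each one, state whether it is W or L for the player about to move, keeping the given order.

5: W, 17: L, 3: W

Compute win/loss labels from the base case upward. A position with no move is L. Any other position is W if it can reach an L in one move, else L.
n=0: no move → L
n=1: reaches L-position 0 → W
n=2: only reaches 1(W), which is W → L
n=3: reaches L-position 2 → W
n=4: only reaches 3(W), which is W → L
n=5: reaches L-position 4 → W
n=6: reaches L-position 0 → W
n=7: reaches L-position 0 → W
n=8: reaches L-position 2 → W
n=9: reaches L-position 2 → W
n=10: reaches L-position 4 → W
n=11: reaches L-position 4 → W
n=12: reaches L-position 4 → W
n=13: only reaches 12(W), 7(W), 6(W), 5(W), all W → L
n=14: reaches L-position 13 → W
n=15: only reaches 14(W), 9(W), 8(W), 7(W), all W → L
n=16: reaches L-position 15 → W
n=17: only reaches 16(W), 11(W), 10(W), 9(W), all W → L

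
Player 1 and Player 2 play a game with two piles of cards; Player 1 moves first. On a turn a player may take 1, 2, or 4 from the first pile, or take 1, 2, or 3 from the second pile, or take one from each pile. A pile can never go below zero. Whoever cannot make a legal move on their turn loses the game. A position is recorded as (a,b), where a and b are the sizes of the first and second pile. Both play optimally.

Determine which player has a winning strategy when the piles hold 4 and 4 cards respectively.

Build the W/L table. Terminal = L. A non-terminal position is W if it has a move to some L; otherwise it is L.
No move ever increases a pile, so every position that can arise here has a ≤ 4 and b ≤ 4; it is enough to label the cells with 0 ≤ a ≤ 4 and 0 ≤ b ≤ 4.
Every move lowers a or b (never raises either), so fill the grid row by row in increasing a, and left to right within a row: each cell's successors are then already labelled.
      b=0  b=1  b=2  b=3  b=4
a=0:    L    W    W    W    L
a=1:    W    W    L    W    W
a=2:    W    L    W    W    W
a=3:    L    W    W    W    L
a=4:    W    W    L    W    W
Cells with no legal move (terminal, hence L): (0,0).
The remaining L cells, each justified by listing all of its moves:
(0,4): L (options (0,3)(W), (0,2)(W), (0,1)(W) are all W)
(1,2): L (options (0,2)(W), (1,1)(W), (1,0)(W), (0,1)(W) are all W)
(2,1): L (options (1,1)(W), (0,1)(W), (2,0)(W), (1,0)(W) are all W)
(3,0): L (options (2,0)(W), (1,0)(W) are all W)
(3,4): L (options (2,4)(W), (1,4)(W), (3,3)(W), (3,2)(W), (3,1)(W), (2,3)(W) are all W)
(4,2): L (options (3,2)(W), (2,2)(W), (0,2)(W), (4,1)(W), (4,0)(W), (3,1)(W) are all W)
Every other cell has at least one move into one of the L cells above, so it is W.
The starting position (4,4) is W: Player 1 should move to (3,4), handing over an L position.

Player 1 wins.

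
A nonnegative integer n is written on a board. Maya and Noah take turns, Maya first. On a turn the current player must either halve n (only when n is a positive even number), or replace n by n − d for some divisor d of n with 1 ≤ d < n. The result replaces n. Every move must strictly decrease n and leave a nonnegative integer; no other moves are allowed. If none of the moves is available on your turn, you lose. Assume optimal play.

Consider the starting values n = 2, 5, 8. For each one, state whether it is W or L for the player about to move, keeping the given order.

2: W, 5: L, 8: W

Use the standard recursion: the mover loses at a terminal position; elsewhere, the mover wins exactly when some move hands the opponent an L position.
n=0: no move → L
n=1: no move → L
n=2: W (go to 1, an L position)
n=3: L (sole option 2(W) is W)
n=4: W (go to 3, an L position)
n=5: L (sole option 4(W) is W)
n=6: W (go to 3, an L position)
n=7: L (sole option 6(W) is W)
n=8: W (go to 7, an L position)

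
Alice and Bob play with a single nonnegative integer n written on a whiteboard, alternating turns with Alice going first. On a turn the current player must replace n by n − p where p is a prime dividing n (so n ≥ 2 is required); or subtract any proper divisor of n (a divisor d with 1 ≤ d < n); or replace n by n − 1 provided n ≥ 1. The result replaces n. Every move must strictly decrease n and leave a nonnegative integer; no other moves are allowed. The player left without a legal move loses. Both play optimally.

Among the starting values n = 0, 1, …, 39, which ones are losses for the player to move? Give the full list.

Classify positions by backward induction: terminal positions (no move available) are L. From any other position, the mover wins iff some move reaches an L.
n=0: no move → L
n=1: →0(L), so W
n=2: →0(L), so W
n=3: →0(L), so W
n=4: →2(W), 3(W) — all W, so L
n=5: →0(L), so W
n=6: →4(L), so W
n=7: →0(L), so W
n=8: →4(L), so W
n=9: →6(W), 8(W) — all W, so L
n=10: →9(L), so W
n=11: →0(L), so W
n=12: →9(L), so W
n=13: →0(L), so W
n=14: →7(W), 12(W), 13(W) — all W, so L
n=15: →14(L), so W
n=16: →14(L), so W
n=17: →0(L), so W
n=18: →9(L), so W
n=19: →0(L), so W
n=20: →10(W), 15(W), 16(W), 18(W), 19(W) — all W, so L
n=21: →14(L), so W
n=22: →20(L), so W
n=23: →0(L), so W
n=24: →20(L), so W
n=25: →20(L), so W
n=26: →13(W), 24(W), 25(W) — all W, so L
n=27: →26(L), so W
n=28: →14(L), so W
n=29: →0(L), so W
n=30: →20(L), so W
n=31: →0(L), so W
n=32: →16(W), 24(W), 28(W), 30(W), 31(W) — all W, so L
n=33: →32(L), so W
n=34: →32(L), so W
n=35: →28(W), 30(W), 34(W) — all W, so L
n=36: →32(L), so W
n=37: →0(L), so W
n=38: →19(W), 36(W), 37(W) — all W, so L
n=39: →26(L), so W
Reading off the rows marked L gives the requested list; there are 9 such values of n.

0, 4, 9, 14, 20, 26, 32, 35, 38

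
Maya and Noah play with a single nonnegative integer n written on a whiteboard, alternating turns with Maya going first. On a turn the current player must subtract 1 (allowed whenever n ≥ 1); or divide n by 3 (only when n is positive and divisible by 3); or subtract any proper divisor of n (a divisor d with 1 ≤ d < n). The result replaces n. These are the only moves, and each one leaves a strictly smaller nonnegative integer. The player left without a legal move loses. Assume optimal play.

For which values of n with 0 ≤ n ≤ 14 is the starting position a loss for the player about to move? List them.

Work bottom-up. With no move the player to move loses. Otherwise the position is W if at least one move leads to an L position for the opponent, and L if every move leads to a W.
n=0: no move → L
n=1: reaches L-position 0 → W
n=2: only reaches 1(W), which is W → L
n=3: reaches L-position 2 → W
n=4: reaches L-position 2 → W
n=5: only reaches 4(W), which is W → L
n=6: reaches L-position 2 → W
n=7: only reaches 6(W), which is W → L
n=8: reaches L-position 7 → W
n=9: only reaches 3(W), 6(W), 8(W), all W → L
n=10: reaches L-position 5 → W
n=11: only reaches 10(W), which is W → L
n=12: reaches L-position 9 → W
n=13: only reaches 12(W), which is W → L
n=14: reaches L-position 7 → W
The losing starting values of n are exactly the entries labelled L in this table (7 of them).

0, 2, 5, 7, 9, 11, 13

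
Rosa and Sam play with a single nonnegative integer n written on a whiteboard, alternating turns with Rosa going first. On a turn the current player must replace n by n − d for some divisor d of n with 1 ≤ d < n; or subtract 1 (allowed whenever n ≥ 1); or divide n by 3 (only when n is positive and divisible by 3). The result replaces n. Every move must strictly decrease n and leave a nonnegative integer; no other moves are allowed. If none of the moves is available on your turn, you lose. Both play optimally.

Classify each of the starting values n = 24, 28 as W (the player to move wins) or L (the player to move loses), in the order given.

Positions with no move are L. A position that does have a move is losing for the player to move precisely when every available move leads to a winning position for the opponent. Fill in the labels:
n=0: no move → L
n=1: can move to 0, which is L ⇒ W
n=2: the only move is to 1(W), a W ⇒ L
n=3: can move to 2, which is L ⇒ W
n=4: can move to 2, which is L ⇒ W
n=5: the only move is to 4(W), a W ⇒ L
n=6: can move to 2, which is L ⇒ W
n=7: the only move is to 6(W), a W ⇒ L
n=8: can move to 7, which is L ⇒ W
n=9: moves to 3(W), 6(W), 8(W); every one is W ⇒ L
n=10: can move to 5, which is L ⇒ W
n=11: the only move is to 10(W), a W ⇒ L
n=12: can move to 9, which is L ⇒ W
n=13: the only move is to 12(W), a W ⇒ L
n=14: can move to 7, which is L ⇒ W
n=15: can move to 5, which is L ⇒ W
n=16: moves to 8(W), 12(W), 14(W), 15(W); every one is W ⇒ L
n=17: can move to 16, which is L ⇒ W
n=18: can move to 9, which is L ⇒ W
n=19: the only move is to 18(W), a W ⇒ L
n=20: can move to 16, which is L ⇒ W
n=21: can move to 7, which is L ⇒ W
n=22: can move to 11, which is L ⇒ W
n=23: the only move is to 22(W), a W ⇒ L
n=24: can move to 16, which is L ⇒ W
n=25: moves to 20(W), 24(W); every one is W ⇒ L
n=26: can move to 13, which is L ⇒ W
n=27: can move to 9, which is L ⇒ W
n=28: moves to 14(W), 21(W), 24(W), 26(W), 27(W); every one is W ⇒ L

24: W, 28: L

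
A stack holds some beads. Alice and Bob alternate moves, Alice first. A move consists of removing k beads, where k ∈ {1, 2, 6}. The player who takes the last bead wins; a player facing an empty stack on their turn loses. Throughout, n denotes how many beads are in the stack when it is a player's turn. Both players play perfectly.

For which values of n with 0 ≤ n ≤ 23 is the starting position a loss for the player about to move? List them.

Label each position W (a win for the player to move) or L (a loss). A position with no legal move is L; any other position is W exactly when some move reaches an L, and L when every move reaches a W.
n=0: no move → L
n=1: W (go to 0, an L position)
n=2: W (go to 0, an L position)
n=3: L (options 2(W), 1(W) are all W)
n=4: W (go to 3, an L position)
n=5: W (go to 3, an L position)
n=6: W (go to 0, an L position)
n=7: L (options 6(W), 5(W), 1(W) are all W)
n=8: W (go to 7, an L position)
n=9: W (go to 7, an L position)
n=10: L (options 9(W), 8(W), 4(W) are all W)
n=11: W (go to 10, an L position)
n=12: W (go to 10, an L position)
n=13: W (go to 7, an L position)
n=14: L (options 13(W), 12(W), 8(W) are all W)
n=15: W (go to 14, an L position)
n=16: W (go to 14, an L position)
n=17: L (options 16(W), 15(W), 11(W) are all W)
n=18: W (go to 17, an L position)
n=19: W (go to 17, an L position)
n=20: W (go to 14, an L position)
n=21: L (options 20(W), 19(W), 15(W) are all W)
n=22: W (go to 21, an L position)
n=23: W (go to 21, an L position)
The losing starting values of n are exactly the entries labelled L in this table (7 of them).

0, 3, 7, 10, 14, 17, 21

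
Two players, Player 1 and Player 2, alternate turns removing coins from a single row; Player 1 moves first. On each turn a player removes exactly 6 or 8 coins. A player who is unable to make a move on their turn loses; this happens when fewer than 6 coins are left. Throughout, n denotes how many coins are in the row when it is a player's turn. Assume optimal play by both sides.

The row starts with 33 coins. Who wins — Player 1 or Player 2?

Player 2 wins.

Compute win/loss labels from the base case upward. A position with no move is L. Any other position is W if it can reach an L in one move, else L.
n=0: no move → L
n=1: no move → L
n=2: no move → L
n=3: no move → L
n=4: no move → L
n=5: no move → L
n=6: →0(L), so W
n=7: →1(L), so W
n=8: →2(L), so W
n=9: →3(L), so W
n=10: →4(L), so W
n=11: →5(L), so W
n=12: →4(L), so W
n=13: →5(L), so W
n=14: →8(W), 6(W) — all W, so L
n=15: →9(W), 7(W) — all W, so L
n=16: →10(W), 8(W) — all W, so L
n=17: →11(W), 9(W) — all W, so L
n=18: →12(W), 10(W) — all W, so L
n=19: →13(W), 11(W) — all W, so L
n=20: →14(L), so W
n=21: →15(L), so W
n=22: →16(L), so W
n=23: →17(L), so W
n=24: →18(L), so W
n=25: →19(L), so W
n=26: →18(L), so W
n=27: →19(L), so W
n=28: →22(W), 20(W) — all W, so L
n=29: →23(W), 21(W) — all W, so L
n=30: →24(W), 22(W) — all W, so L
n=31: →25(W), 23(W) — all W, so L
n=32: →26(W), 24(W) — all W, so L
n=33: →27(W), 25(W) — all W, so L
The starting position 33 is L: whatever Player 1 does, the opponent receives a W position.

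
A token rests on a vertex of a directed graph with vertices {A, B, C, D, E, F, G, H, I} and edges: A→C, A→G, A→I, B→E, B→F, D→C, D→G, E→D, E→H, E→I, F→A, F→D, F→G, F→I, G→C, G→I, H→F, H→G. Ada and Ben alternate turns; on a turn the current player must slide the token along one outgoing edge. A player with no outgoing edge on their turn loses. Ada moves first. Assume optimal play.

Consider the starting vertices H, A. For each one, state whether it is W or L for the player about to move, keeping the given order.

H: L, A: W

Classify positions by backward induction: terminal positions (no move available) are L. From any other position, the mover wins iff some move reaches an L.
Every edge goes from a vertex to one that appears earlier in the order I, C, G, A, D, F, H, E, B, so processing vertices in that order labels each vertex after all of its successors.
I: no outgoing edge → L
C: no outgoing edge → L
G: →C(L), so W
A: →C(L), so W
D: →C(L), so W
F: →I(L), so W
H: →F(W), G(W) — all W, so L
E: →H(L), so W
B: →E(W), F(W) — all W, so L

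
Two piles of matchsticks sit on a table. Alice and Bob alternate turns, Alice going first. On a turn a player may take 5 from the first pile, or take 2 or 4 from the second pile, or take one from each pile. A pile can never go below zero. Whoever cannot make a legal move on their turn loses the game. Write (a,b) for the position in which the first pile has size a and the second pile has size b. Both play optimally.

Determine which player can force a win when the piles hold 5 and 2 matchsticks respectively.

Positions with no move are L. A position that does have a move is losing for the player to move precisely when every available move leads to a winning position for the opponent. Fill in the labels:
No move ever increases a pile, so every position that can arise here has a ≤ 5 and b ≤ 2; it is enough to label the cells with 0 ≤ a ≤ 5 and 0 ≤ b ≤ 2.
Every move lowers a or b (never raises either), so fill the grid row by row in increasing a, and left to right within a row: each cell's successors are then already labelled.
      b=0  b=1  b=2
a=0:    L    L    W
a=1:    L    W    W
a=2:    L    W    W
a=3:    L    W    W
a=4:    L    W    W
a=5:    W    W    L
Cells with no legal move (terminal, hence L): (0,0), (0,1), (1,0), (2,0), (3,0), (4,0).
The remaining L cells, each justified by listing all of its moves:
(5,2): moves to (0,2)(W), (5,0)(W), (4,1)(W); every one is W ⇒ L
Every other cell has at least one move into one of the L cells above, so it is W.
The starting position (5,2) is L: whatever Alice does, the opponent receives a W position.

Bob wins.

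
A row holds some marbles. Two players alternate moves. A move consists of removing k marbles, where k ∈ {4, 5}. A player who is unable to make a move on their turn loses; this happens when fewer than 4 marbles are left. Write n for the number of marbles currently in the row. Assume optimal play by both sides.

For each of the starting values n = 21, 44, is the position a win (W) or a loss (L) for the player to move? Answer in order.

Build the W/L table. Terminal = L. A non-terminal position is W if it has a move to some L; otherwise it is L.
n=0: no move → L
n=1: no move → L
n=2: no move → L
n=3: no move → L
n=4: →0(L), so W
n=5: →1(L), so W
n=6: →2(L), so W
n=7: →3(L), so W
n=8: →3(L), so W
n=9: →5(W), 4(W) — all W, so L
n=10: →6(W), 5(W) — all W, so L
n=11: →7(W), 6(W) — all W, so L
n=12: →8(W), 7(W) — all W, so L
n=13: →9(L), so W
n=14: →10(L), so W
n=15: →11(L), so W
n=16: →12(L), so W
n=17: →12(L), so W
n=18: →14(W), 13(W) — all W, so L
n=19: →15(W), 14(W) — all W, so L
n=20: →16(W), 15(W) — all W, so L
n=21: →17(W), 16(W) — all W, so L
n=22: →18(L), so W
n=23: →19(L), so W
n=24: →20(L), so W
n=25: →21(L), so W
n=26: →21(L), so W
n=27: →23(W), 22(W) — all W, so L
n=28: →24(W), 23(W) — all W, so L
n=29: →25(W), 24(W) — all W, so L
n=30: →26(W), 25(W) — all W, so L
n=31: →27(L), so W
n=32: →28(L), so W
n=33: →29(L), so W
n=34: →30(L), so W
n=35: →30(L), so W
n=36: →32(W), 31(W) — all W, so L
n=37: →33(W), 32(W) — all W, so L
n=38: →34(W), 33(W) — all W, so L
n=39: →35(W), 34(W) — all W, so L
n=40: →36(L), so W
n=41: →37(L), so W
n=42: →38(L), so W
n=43: →39(L), so W
n=44: →39(L), so W

21: L, 44: W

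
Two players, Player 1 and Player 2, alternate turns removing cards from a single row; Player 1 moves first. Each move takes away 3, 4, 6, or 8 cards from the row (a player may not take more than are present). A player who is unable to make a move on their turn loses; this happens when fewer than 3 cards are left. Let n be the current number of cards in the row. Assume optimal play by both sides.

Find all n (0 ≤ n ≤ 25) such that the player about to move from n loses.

0, 1, 2, 11, 12, 13, 22, 23, 24

Classify positions by backward induction: terminal positions (no move available) are L. From any other position, the mover wins iff some move reaches an L.
n=0: no move → L
n=1: no move → L
n=2: no move → L
n=3: W (go to 0, an L position)
n=4: W (go to 1, an L position)
n=5: W (go to 2, an L position)
n=6: W (go to 2, an L position)
n=7: W (go to 1, an L position)
n=8: W (go to 2, an L position)
n=9: W (go to 1, an L position)
n=10: W (go to 2, an L position)
n=11: L (options 8(W), 7(W), 5(W), 3(W) are all W)
n=12: L (options 9(W), 8(W), 6(W), 4(W) are all W)
n=13: L (options 10(W), 9(W), 7(W), 5(W) are all W)
n=14: W (go to 11, an L position)
n=15: W (go to 12, an L position)
n=16: W (go to 13, an L position)
n=17: W (go to 13, an L position)
n=18: W (go to 12, an L position)
n=19: W (go to 13, an L position)
n=20: W (go to 12, an L position)
n=21: W (go to 13, an L position)
n=22: L (options 19(W), 18(W), 16(W), 14(W) are all W)
n=23: L (options 20(W), 19(W), 17(W), 15(W) are all W)
n=24: L (options 21(W), 20(W), 18(W), 16(W) are all W)
n=25: W (go to 22, an L position)
The losing starting values of n are exactly the entries labelled L in this table (9 of them).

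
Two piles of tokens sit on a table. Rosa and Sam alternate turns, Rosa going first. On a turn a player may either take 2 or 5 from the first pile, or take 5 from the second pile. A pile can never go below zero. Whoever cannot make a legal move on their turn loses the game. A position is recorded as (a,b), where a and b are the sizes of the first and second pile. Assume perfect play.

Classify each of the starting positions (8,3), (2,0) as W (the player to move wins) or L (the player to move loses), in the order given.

(8,3): L, (2,0): W

Classify positions by backward induction: terminal positions (no move available) are L. From any other position, the mover wins iff some move reaches an L.
No move ever increases a pile, so every position that can arise here has a ≤ 8 and b ≤ 3; it is enough to label the cells with 0 ≤ a ≤ 8 and 0 ≤ b ≤ 3.
Every move lowers a or b (never raises either), so fill the grid row by row in increasing a, and left to right within a row: each cell's successors are then already labelled.
      b=0  b=1  b=2  b=3
a=0:    L    L    L    L
a=1:    L    L    L    L
a=2:    W    W    W    W
a=3:    W    W    W    W
a=4:    L    L    L    L
a=5:    W    W    W    W
a=6:    W    W    W    W
a=7:    L    L    L    L
a=8:    L    L    L    L
Cells with no legal move (terminal, hence L): (0,0), (0,1), (0,2), (0,3), (1,0), (1,1), (1,2), (1,3).
The remaining L cells, each justified by listing all of its moves:
(4,0): only reaches (2,0)(W), which is W → L
(4,1): only reaches (2,1)(W), which is W → L
(4,2): only reaches (2,2)(W), which is W → L
(4,3): only reaches (2,3)(W), which is W → L
(7,0): only reaches (5,0)(W), (2,0)(W), all W → L
(7,1): only reaches (5,1)(W), (2,1)(W), all W → L
(7,2): only reaches (5,2)(W), (2,2)(W), all W → L
(7,3): only reaches (5,3)(W), (2,3)(W), all W → L
(8,0): only reaches (6,0)(W), (3,0)(W), all W → L
(8,1): only reaches (6,1)(W), (3,1)(W), all W → L
(8,2): only reaches (6,2)(W), (3,2)(W), all W → L
(8,3): only reaches (6,3)(W), (3,3)(W), all W → L
Every other cell has at least one move into one of the L cells above, so it is W.
(8,3): one of the L cells justified above, so L
(2,0): the move to (0,0) reaches an L cell, so W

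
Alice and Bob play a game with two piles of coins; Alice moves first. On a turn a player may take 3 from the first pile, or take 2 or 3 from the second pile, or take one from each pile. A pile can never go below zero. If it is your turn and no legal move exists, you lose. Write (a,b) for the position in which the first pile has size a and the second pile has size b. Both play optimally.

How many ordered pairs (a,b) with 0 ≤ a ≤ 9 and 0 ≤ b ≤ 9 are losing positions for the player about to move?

Compute win/loss labels from the base case upward. A position with no move is L. Any other position is W if it can reach an L in one move, else L.
Every move lowers a or b (never raises either), so fill the grid row by row in increasing a, and left to right within a row: each cell's successors are then already labelled.
      b=0  b=1  b=2  b=3  b=4  b=5  b=6  b=7  b=8  b=9
a=0:    L    L    W    W    W    L    L    W    W    W
a=1:    L    W    W    W    L    L    W    W    W    L
a=2:    L    W    W    W    L    W    W    W    L    L
a=3:    W    W    L    L    W    W    W    L    L    W
a=4:    W    L    L    W    W    W    L    L    W    W
a=5:    W    L    W    W    W    L    L    W    W    W
a=6:    L    L    W    W    W    L    W    W    W    L
a=7:    L    W    W    W    L    L    W    W    W    L
a=8:    L    W    W    W    L    W    W    W    L    L
a=9:    W    W    L    L    W    W    W    L    L    W
Cells with no legal move (terminal, hence L): (0,0), (0,1), (1,0), (2,0).
The remaining L cells, each justified by listing all of its moves:
(0,5): moves to (0,3)(W), (0,2)(W); every one is W ⇒ L
(0,6): moves to (0,4)(W), (0,3)(W); every one is W ⇒ L
(1,4): moves to (1,2)(W), (1,1)(W), (0,3)(W); every one is W ⇒ L
(1,5): moves to (1,3)(W), (1,2)(W), (0,4)(W); every one is W ⇒ L
(1,9): moves to (1,7)(W), (1,6)(W), (0,8)(W); every one is W ⇒ L
(2,4): moves to (2,2)(W), (2,1)(W), (1,3)(W); every one is W ⇒ L
(2,8): moves to (2,6)(W), (2,5)(W), (1,7)(W); every one is W ⇒ L
(2,9): moves to (2,7)(W), (2,6)(W), (1,8)(W); every one is W ⇒ L
(3,2): moves to (0,2)(W), (3,0)(W), (2,1)(W); every one is W ⇒ L
(3,3): moves to (0,3)(W), (3,1)(W), (3,0)(W), (2,2)(W); every one is W ⇒ L
(3,7): moves to (0,7)(W), (3,5)(W), (3,4)(W), (2,6)(W); every one is W ⇒ L
(3,8): moves to (0,8)(W), (3,6)(W), (3,5)(W), (2,7)(W); every one is W ⇒ L
(4,1): moves to (1,1)(W), (3,0)(W); every one is W ⇒ L
(4,2): moves to (1,2)(W), (4,0)(W), (3,1)(W); every one is W ⇒ L
(4,6): moves to (1,6)(W), (4,4)(W), (4,3)(W), (3,5)(W); every one is W ⇒ L
(4,7): moves to (1,7)(W), (4,5)(W), (4,4)(W), (3,6)(W); every one is W ⇒ L
(5,1): moves to (2,1)(W), (4,0)(W); every one is W ⇒ L
(5,5): moves to (2,5)(W), (5,3)(W), (5,2)(W), (4,4)(W); every one is W ⇒ L
(5,6): moves to (2,6)(W), (5,4)(W), (5,3)(W), (4,5)(W); every one is W ⇒ L
(6,0): the only move is to (3,0)(W), a W ⇒ L
(6,1): moves to (3,1)(W), (5,0)(W); every one is W ⇒ L
(6,5): moves to (3,5)(W), (6,3)(W), (6,2)(W), (5,4)(W); every one is W ⇒ L
(6,9): moves to (3,9)(W), (6,7)(W), (6,6)(W), (5,8)(W); every one is W ⇒ L
(7,0): the only move is to (4,0)(W), a W ⇒ L
(7,4): moves to (4,4)(W), (7,2)(W), (7,1)(W), (6,3)(W); every one is W ⇒ L
(7,5): moves to (4,5)(W), (7,3)(W), (7,2)(W), (6,4)(W); every one is W ⇒ L
(7,9): moves to (4,9)(W), (7,7)(W), (7,6)(W), (6,8)(W); every one is W ⇒ L
(8,0): the only move is to (5,0)(W), a W ⇒ L
(8,4): moves to (5,4)(W), (8,2)(W), (8,1)(W), (7,3)(W); every one is W ⇒ L
(8,8): moves to (5,8)(W), (8,6)(W), (8,5)(W), (7,7)(W); every one is W ⇒ L
(8,9): moves to (5,9)(W), (8,7)(W), (8,6)(W), (7,8)(W); every one is W ⇒ L
(9,2): moves to (6,2)(W), (9,0)(W), (8,1)(W); every one is W ⇒ L
(9,3): moves to (6,3)(W), (9,1)(W), (9,0)(W), (8,2)(W); every one is W ⇒ L
(9,7): moves to (6,7)(W), (9,5)(W), (9,4)(W), (8,6)(W); every one is W ⇒ L
(9,8): moves to (6,8)(W), (9,6)(W), (9,5)(W), (8,7)(W); every one is W ⇒ L
Every other cell has at least one move into one of the L cells above, so it is W.
L cells per row: a=0: 4, a=1: 4, a=2: 4, a=3: 4, a=4: 4, a=5: 3, a=6: 4, a=7: 4, a=8: 4, a=9: 4; total 39.

39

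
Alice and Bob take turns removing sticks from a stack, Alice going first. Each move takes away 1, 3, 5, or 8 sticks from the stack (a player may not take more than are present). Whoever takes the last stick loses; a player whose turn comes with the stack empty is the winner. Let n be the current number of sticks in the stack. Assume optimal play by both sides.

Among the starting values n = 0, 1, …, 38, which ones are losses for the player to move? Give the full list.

1, 3, 5, 7, 14, 16, 18, 20, 27, 29, 31, 33

Build the W/L table. Terminal = W. A non-terminal position is W if it has a move to some L; otherwise it is L.
n=0: no move; the opponent has just taken the last stick and therefore loses → W
n=1: L (sole option 0(W) is W)
n=2: W (go to 1, an L position)
n=3: L (options 2(W), 0(W) are all W)
n=4: W (go to 3, an L position)
n=5: L (options 4(W), 2(W), 0(W) are all W)
n=6: W (go to 5, an L position)
n=7: L (options 6(W), 4(W), 2(W) are all W)
n=8: W (go to 7, an L position)
n=9: W (go to 1, an L position)
n=10: W (go to 7, an L position)
n=11: W (go to 3, an L position)
n=12: W (go to 7, an L position)
n=13: W (go to 5, an L position)
n=14: L (options 13(W), 11(W), 9(W), 6(W) are all W)
n=15: W (go to 14, an L position)
n=16: L (options 15(W), 13(W), 11(W), 8(W) are all W)
n=17: W (go to 16, an L position)
n=18: L (options 17(W), 15(W), 13(W), 10(W) are all W)
n=19: W (go to 18, an L position)
n=20: L (options 19(W), 17(W), 15(W), 12(W) are all W)
n=21: W (go to 20, an L position)
n=22: W (go to 14, an L position)
n=23: W (go to 20, an L position)
n=24: W (go to 16, an L position)
n=25: W (go to 20, an L position)
n=26: W (go to 18, an L position)
n=27: L (options 26(W), 24(W), 22(W), 19(W) are all W)
n=28: W (go to 27, an L position)
n=29: L (options 28(W), 26(W), 24(W), 21(W) are all W)
n=30: W (go to 29, an L position)
n=31: L (options 30(W), 28(W), 26(W), 23(W) are all W)
n=32: W (go to 31, an L position)
n=33: L (options 32(W), 30(W), 28(W), 25(W) are all W)
n=34: W (go to 33, an L position)
n=35: W (go to 27, an L position)
n=36: W (go to 33, an L position)
n=37: W (go to 29, an L position)
n=38: W (go to 33, an L position)
The losing starting values of n are exactly the entries labelled L in this table (12 of them).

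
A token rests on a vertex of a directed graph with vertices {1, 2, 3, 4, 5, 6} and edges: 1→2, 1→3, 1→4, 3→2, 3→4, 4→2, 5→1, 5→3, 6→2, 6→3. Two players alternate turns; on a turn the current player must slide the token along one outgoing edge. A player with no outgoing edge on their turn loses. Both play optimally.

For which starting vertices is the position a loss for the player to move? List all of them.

Use the standard recursion: the mover loses at a terminal position; elsewhere, the mover wins exactly when some move hands the opponent an L position.
Every edge goes from a vertex to one that appears earlier in the order 2, 4, 3, 6, 1, 5, so processing vertices in that order labels each vertex after all of its successors.
2: no outgoing edge → L
4: reaches L-position 2 → W
3: reaches L-position 2 → W
6: reaches L-position 2 → W
1: reaches L-position 2 → W
5: only reaches 1(W), 3(W), all W → L
The losing starting vertices are exactly the entries labelled L in this table (2 of them).

2, 5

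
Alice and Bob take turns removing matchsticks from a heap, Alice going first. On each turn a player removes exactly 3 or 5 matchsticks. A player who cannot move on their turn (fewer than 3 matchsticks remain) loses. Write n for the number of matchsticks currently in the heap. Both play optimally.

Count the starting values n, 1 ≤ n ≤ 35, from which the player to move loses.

14

Positions with no move are L. A position that does have a move is losing for the player to move precisely when every available move leads to a winning position for the opponent. Fill in the labels:
n=0: no move → L
n=1: no move → L
n=2: no move → L
n=3: reaches L-position 0 → W
n=4: reaches L-position 1 → W
n=5: reaches L-position 2 → W
n=6: reaches L-position 1 → W
n=7: reaches L-position 2 → W
n=8: only reaches 5(W), 3(W), all W → L
n=9: only reaches 6(W), 4(W), all W → L
n=10: only reaches 7(W), 5(W), all W → L
n=11: reaches L-position 8 → W
n=12: reaches L-position 9 → W
n=13: reaches L-position 10 → W
n=14: reaches L-position 9 → W
n=15: reaches L-position 10 → W
n=16: only reaches 13(W), 11(W), all W → L
n=17: only reaches 14(W), 12(W), all W → L
n=18: only reaches 15(W), 13(W), all W → L
n=19: reaches L-position 16 → W
n=20: reaches L-position 17 → W
n=21: reaches L-position 18 → W
n=22: reaches L-position 17 → W
n=23: reaches L-position 18 → W
n=24: only reaches 21(W), 19(W), all W → L
n=25: only reaches 22(W), 20(W), all W → L
n=26: only reaches 23(W), 21(W), all W → L
n=27: reaches L-position 24 → W
n=28: reaches L-position 25 → W
n=29: reaches L-position 26 → W
n=30: reaches L-position 25 → W
n=31: reaches L-position 26 → W
n=32: only reaches 29(W), 27(W), all W → L
n=33: only reaches 30(W), 28(W), all W → L
n=34: only reaches 31(W), 29(W), all W → L
n=35: reaches L-position 32 → W
L entries with 1 ≤ n ≤ 35 (n=0 is outside the asked range and is not counted): n = 1, 2, 8, 9, 10, 16, 17, 18, 24, 25, 26, 32, 33, 34; that makes 14.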